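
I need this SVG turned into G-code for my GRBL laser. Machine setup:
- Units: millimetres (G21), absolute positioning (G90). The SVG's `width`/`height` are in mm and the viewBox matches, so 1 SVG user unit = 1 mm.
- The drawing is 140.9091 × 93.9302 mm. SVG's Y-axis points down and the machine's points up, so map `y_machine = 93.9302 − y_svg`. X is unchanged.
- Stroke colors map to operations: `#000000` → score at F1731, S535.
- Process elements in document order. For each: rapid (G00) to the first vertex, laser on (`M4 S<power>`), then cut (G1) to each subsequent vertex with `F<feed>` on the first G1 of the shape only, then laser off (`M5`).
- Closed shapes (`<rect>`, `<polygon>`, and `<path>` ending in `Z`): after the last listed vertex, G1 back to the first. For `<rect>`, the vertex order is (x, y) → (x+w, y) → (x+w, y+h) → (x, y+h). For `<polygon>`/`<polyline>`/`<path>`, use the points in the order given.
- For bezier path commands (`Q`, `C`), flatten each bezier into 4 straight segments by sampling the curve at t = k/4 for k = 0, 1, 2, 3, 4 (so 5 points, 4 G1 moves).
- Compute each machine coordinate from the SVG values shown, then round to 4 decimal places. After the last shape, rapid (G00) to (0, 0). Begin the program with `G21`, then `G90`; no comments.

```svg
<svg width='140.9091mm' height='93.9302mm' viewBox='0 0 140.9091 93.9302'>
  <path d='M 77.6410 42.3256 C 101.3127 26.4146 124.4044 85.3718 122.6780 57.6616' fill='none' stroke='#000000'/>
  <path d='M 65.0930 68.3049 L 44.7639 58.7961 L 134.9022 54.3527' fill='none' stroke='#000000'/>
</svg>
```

viewBox `0 0 140.9091 93.9302` with mm width/height → 1 unit = 1 mm. Flip: y_m = 93.9302 − y_svg.

**Shape 1** — `<path>` cubic bezier, stroke `#000000` → score (S535, F1731). Control points (SVG): P0=(77.6410,42.3256), P1=(101.3127,26.4146), P2=(124.4044,85.3718), P3=(122.6780,57.6616); sampled at t=k/4. Machine vertices: (77.6410,51.6046) → (94.9073,52.0241) → (109.6838,39.5119) → (119.6981,29.2121) → (122.6780,36.2686). Open path.

**Shape 2** — `<path>` open polyline, stroke `#000000` → score (S535, F1731). Machine vertices: (65.0930,25.6253) → (44.7639,35.1341) → (134.9022,39.5775). Open path.

G21
G90
G00 X77.6410 Y51.6046
M4 S535
G1 X94.9073 Y52.0241 F1731
G1 X109.6838 Y39.5119
G1 X119.6981 Y29.2121
G1 X122.6780 Y36.2686
M5
G00 X65.0930 Y25.6253
M4 S535
G1 X44.7639 Y35.1341 F1731
G1 X134.9022 Y39.5775
M5
G00 X0.0000 Y0.0000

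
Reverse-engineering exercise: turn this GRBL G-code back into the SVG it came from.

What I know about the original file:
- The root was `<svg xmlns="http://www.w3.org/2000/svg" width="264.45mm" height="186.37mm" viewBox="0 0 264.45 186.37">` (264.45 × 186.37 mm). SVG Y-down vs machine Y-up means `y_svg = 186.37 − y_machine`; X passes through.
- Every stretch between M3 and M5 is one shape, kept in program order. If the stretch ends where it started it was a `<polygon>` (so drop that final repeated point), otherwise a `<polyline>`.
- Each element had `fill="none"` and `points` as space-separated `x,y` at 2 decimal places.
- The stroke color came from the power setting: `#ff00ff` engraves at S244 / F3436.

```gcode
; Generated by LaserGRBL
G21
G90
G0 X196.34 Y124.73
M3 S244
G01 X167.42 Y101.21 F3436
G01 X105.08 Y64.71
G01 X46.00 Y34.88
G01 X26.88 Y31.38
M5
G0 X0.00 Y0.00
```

<svg xmlns="http://www.w3.org/2000/svg" width="264.45mm" height="186.37mm" viewBox="0 0 264.45 186.37">
  <polyline points="196.34,61.64 167.42,85.16 105.08,121.66 46.00,151.49 26.88,154.99" fill="none" stroke="#ff00ff"/>
</svg>

y_svg = 186.37 − y_m. Every run uses S244, so all elements get stroke `#ff00ff` (engrave).

[1] open run; points: 196.34,61.64 167.42,85.16 105.08,121.66 46.00,151.49 26.88,154.99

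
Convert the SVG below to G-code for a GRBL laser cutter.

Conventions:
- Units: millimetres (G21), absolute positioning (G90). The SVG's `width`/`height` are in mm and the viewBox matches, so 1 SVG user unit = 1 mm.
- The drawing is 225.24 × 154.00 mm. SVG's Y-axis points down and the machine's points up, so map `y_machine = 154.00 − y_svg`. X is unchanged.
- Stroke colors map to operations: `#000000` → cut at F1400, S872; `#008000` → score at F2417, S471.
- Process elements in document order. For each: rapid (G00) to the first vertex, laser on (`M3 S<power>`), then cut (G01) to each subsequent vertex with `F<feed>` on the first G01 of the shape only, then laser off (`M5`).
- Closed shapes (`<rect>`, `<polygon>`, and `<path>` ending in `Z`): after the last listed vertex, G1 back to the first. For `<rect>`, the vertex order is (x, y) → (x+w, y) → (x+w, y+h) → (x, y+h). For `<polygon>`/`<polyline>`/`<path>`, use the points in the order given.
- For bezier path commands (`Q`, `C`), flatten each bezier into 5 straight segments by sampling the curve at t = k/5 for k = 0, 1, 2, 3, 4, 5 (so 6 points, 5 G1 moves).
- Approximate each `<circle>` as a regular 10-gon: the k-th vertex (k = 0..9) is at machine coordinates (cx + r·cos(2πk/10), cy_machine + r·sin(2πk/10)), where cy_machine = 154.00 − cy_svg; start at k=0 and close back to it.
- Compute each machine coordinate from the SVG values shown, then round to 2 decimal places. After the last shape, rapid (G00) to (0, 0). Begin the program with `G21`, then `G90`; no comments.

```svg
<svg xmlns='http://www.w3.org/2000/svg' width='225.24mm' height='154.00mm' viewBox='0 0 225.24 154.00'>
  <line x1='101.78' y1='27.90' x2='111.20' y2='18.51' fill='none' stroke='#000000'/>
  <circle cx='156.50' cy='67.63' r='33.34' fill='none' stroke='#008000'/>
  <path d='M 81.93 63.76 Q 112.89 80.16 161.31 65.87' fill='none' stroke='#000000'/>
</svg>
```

G21
G90
G00 X101.78 Y126.10
M3 S872
G01 X111.20 Y135.49 F1400
M5
G00 X189.84 Y86.37
M3 S471
G01 X183.47 Y105.97 F2417
G01 X166.80 Y118.08
G01 X146.20 Y118.08
G01 X129.53 Y105.97
G01 X123.16 Y86.37
G01 X129.53 Y66.77
G01 X146.20 Y54.66
G01 X166.80 Y54.66
G01 X183.47 Y66.77
G01 X189.84 Y86.37
M5
G00 X81.93 Y90.24
M3 S872
G01 X95.01 Y84.91 F1400
G01 X109.49 Y82.03
G01 X125.37 Y81.61
G01 X142.64 Y83.64
G01 X161.31 Y88.13
M5
G00 X0.00 Y0.00

Since the viewBox matches the mm dimensions, user units are millimetres directly. The only transform is the Y-flip y_m = 154.00 − y_svg.

Shape 1 is a line segment drawn with `<line>`. Its stroke #000000 means cut at S872, F1400. After flipping Y the toolpath is (101.78,126.10) → (111.20,135.49).

Shape 2 is a circle drawn with `<circle>`. Its stroke #008000 means score at S471, F2417. After flipping Y the toolpath is (189.84,86.37) → (183.47,105.97) → (166.80,118.08) → (146.20,118.08) → (129.53,105.97) → (123.16,86.37) → (129.53,66.77) → (146.20,54.66) → (166.80,54.66) → (183.47,66.77) → (189.84,86.37), returning to the start.

Shape 3 is a quadratic bezier drawn with `<path>`. Its stroke #000000 means cut at S872, F1400. After flipping Y the toolpath is (81.93,90.24) → (95.01,84.91) → (109.49,82.03) → (125.37,81.61) → (142.64,83.64) → (161.31,88.13).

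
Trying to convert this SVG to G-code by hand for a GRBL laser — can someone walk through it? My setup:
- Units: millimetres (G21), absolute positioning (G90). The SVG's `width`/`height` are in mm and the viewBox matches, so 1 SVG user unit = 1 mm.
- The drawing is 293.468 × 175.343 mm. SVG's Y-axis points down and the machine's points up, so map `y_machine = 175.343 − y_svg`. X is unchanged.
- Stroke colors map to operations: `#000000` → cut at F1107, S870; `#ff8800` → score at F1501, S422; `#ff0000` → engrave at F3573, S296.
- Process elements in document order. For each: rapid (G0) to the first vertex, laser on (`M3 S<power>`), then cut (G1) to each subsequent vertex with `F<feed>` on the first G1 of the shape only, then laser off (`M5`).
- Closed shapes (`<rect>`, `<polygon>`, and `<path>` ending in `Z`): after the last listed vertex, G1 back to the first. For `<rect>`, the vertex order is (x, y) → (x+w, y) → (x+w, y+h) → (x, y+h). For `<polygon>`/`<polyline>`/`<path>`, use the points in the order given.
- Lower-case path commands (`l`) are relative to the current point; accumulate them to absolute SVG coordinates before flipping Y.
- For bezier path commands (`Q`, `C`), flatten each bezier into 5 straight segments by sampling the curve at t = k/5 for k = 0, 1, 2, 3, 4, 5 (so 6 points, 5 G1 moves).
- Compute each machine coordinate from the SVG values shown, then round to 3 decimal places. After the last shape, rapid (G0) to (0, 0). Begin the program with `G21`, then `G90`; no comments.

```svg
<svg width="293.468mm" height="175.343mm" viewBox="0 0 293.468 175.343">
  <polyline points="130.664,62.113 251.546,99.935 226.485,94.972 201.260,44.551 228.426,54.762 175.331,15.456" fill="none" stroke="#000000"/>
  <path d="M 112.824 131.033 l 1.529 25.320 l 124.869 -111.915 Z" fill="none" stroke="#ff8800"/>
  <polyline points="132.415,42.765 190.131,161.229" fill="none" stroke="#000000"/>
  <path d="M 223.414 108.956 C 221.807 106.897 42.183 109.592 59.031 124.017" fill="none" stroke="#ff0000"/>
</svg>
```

Since the viewBox matches the mm dimensions, user units are millimetres directly. The only transform is the Y-flip y_m = 175.343 − y_svg.

Shape 1 is a open polyline drawn with `<polyline>`. Its stroke #000000 means cut at S870, F1107. After flipping Y the toolpath is (130.664,113.230) → (251.546,75.408) → (226.485,80.371) → (201.260,130.792) → (228.426,120.581) → (175.331,159.887).

Shape 2 is a closed polygon drawn with `<path>`. Its stroke #ff8800 means score at S422, F1501. After flipping Y the toolpath is (112.824,44.310) → (114.353,18.990) → (239.222,130.905) → (112.824,44.310), returning to the start.

Shape 3 is a line segment drawn with `<polyline>`. Its stroke #000000 means cut at S870, F1107. After flipping Y the toolpath is (132.415,132.578) → (190.131,14.114).

Shape 4 is a cubic bezier drawn with `<path>`. Its stroke #ff0000 means engrave at S296, F3573. After flipping Y the toolpath is (223.414,66.387) → (204.084,66.996) → (160.005,66.129) → (109.153,63.452) → (69.503,58.629) → (59.031,51.326).

G21
G90
G0 X130.664 Y113.230
M3 S870
G1 X251.546 Y75.408 F1107
G1 X226.485 Y80.371
G1 X201.260 Y130.792
G1 X228.426 Y120.581
G1 X175.331 Y159.887
M5
G0 X112.824 Y44.310
M3 S422
G1 X114.353 Y18.990 F1501
G1 X239.222 Y130.905
G1 X112.824 Y44.310
M5
G0 X132.415 Y132.578
M3 S870
G1 X190.131 Y14.114 F1107
M5
G0 X223.414 Y66.387
M3 S296
G1 X204.084 Y66.996 F3573
G1 X160.005 Y66.129
G1 X109.153 Y63.452
G1 X69.503 Y58.629
G1 X59.031 Y51.326
M5
G0 X0.000 Y0.000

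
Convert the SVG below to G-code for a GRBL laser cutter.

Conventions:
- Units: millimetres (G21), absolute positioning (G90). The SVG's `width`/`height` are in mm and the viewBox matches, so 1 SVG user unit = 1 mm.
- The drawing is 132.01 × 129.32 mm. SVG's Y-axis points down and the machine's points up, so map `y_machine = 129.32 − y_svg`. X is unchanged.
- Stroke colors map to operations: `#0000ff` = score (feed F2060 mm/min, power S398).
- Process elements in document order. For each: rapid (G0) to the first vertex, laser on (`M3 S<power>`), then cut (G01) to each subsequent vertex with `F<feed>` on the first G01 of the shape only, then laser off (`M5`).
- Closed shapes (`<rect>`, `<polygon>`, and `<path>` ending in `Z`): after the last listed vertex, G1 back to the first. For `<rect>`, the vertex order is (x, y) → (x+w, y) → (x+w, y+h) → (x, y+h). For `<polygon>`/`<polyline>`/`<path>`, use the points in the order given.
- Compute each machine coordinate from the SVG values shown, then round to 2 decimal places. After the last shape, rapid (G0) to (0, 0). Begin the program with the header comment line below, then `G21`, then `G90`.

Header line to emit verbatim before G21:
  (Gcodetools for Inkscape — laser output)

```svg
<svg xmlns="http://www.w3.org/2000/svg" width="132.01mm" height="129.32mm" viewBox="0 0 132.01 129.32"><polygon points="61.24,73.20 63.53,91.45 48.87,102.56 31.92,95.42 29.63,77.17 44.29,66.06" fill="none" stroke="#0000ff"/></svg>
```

(Gcodetools for Inkscape — laser output)
G21
G90
G0 X61.24 Y56.12
M3 S398
G01 X63.53 Y37.87 F2060
G01 X48.87 Y26.76
G01 X31.92 Y33.90
G01 X29.63 Y52.15
G01 X44.29 Y63.26
G01 X61.24 Y56.12
M5
G0 X0.00 Y0.00

viewBox `0 0 132.01 129.32` with mm width/height → 1 unit = 1 mm. Flip: y_m = 129.32 − y_svg.

**Shape 1** — `<polygon>` regular polygon, stroke `#0000ff` → score (S398, F2060). Machine vertices: (61.24,56.12) → (63.53,37.87) → (48.87,26.76) → (31.92,33.90) → (29.63,52.15) → (44.29,63.26) → (61.24,56.12). Closed: final G1 returns to the first vertex.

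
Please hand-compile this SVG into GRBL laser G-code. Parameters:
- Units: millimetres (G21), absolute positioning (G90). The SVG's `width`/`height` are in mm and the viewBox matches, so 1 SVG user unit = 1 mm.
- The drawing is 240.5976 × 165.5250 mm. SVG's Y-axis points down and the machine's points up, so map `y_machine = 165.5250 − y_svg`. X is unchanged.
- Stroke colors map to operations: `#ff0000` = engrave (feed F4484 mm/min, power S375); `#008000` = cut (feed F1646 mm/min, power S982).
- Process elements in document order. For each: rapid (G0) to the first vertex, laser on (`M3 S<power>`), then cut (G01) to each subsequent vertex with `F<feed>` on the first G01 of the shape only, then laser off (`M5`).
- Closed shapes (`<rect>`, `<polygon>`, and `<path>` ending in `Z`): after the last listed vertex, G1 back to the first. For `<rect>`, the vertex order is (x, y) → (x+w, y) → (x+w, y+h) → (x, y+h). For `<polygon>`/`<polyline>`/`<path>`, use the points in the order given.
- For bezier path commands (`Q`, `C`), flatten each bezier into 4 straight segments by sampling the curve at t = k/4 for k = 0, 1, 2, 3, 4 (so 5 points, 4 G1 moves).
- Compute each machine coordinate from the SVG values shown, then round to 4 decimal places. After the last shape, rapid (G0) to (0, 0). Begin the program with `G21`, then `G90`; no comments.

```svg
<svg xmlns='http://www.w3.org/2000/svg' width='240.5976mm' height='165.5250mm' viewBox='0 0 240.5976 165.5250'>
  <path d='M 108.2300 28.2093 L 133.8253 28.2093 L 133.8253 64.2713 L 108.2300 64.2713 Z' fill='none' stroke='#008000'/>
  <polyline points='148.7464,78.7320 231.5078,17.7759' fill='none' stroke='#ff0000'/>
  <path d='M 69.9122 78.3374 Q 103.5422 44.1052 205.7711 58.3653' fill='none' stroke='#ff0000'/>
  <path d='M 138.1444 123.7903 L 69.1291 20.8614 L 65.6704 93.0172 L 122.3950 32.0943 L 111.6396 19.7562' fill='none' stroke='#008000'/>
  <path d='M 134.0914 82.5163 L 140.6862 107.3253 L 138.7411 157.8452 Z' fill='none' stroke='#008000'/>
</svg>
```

G21
G90
G0 X108.2300 Y137.3157
M3 S982
G01 X133.8253 Y137.3157 F1646
G01 X133.8253 Y101.2537
G01 X108.2300 Y101.2537
G01 X108.2300 Y137.3157
M5
G0 X148.7464 Y86.7930
M3 S375
G01 X231.5078 Y147.7491 F4484
M5
G0 X69.9122 Y87.1876
M3 S375
G01 X91.0146 Y101.2729 F4484
G01 X120.6919 Y109.2967
G01 X158.9441 Y111.2590
G01 X205.7711 Y107.1597
M5
G0 X138.1444 Y41.7347
M3 S982
G01 X69.1291 Y144.6636 F1646
G01 X65.6704 Y72.5078
G01 X122.3950 Y133.4307
G01 X111.6396 Y145.7688
M5
G0 X134.0914 Y83.0087
M3 S982
G01 X140.6862 Y58.1997 F1646
G01 X138.7411 Y7.6798
G01 X134.0914 Y83.0087
M5
G0 X0.0000 Y0.0000

1 u = 1 mm; y_m = 165.5250 − y.

[1] `<path>` rectangle, #008000→cut S982 F1646: (108.2300,137.3157) → (133.8253,137.3157) → (133.8253,101.2537) → (108.2300,101.2537) → (108.2300,137.3157) (closed)

[2] `<polyline>` line segment, #ff0000→engrave S375 F4484: (148.7464,86.7930) → (231.5078,147.7491)

[3] `<path>` quadratic bezier, #ff0000→engrave S375 F4484: (69.9122,87.1876) → (91.0146,101.2729) → (120.6919,109.2967) → (158.9441,111.2590) → (205.7711,107.1597)

[4] `<path>` open polyline, #008000→cut S982 F1646: (138.1444,41.7347) → (69.1291,144.6636) → (65.6704,72.5078) → (122.3950,133.4307) → (111.6396,145.7688)

[5] `<path>` closed polygon, #008000→cut S982 F1646: (134.0914,83.0087) → (140.6862,58.1997) → (138.7411,7.6798) → (134.0914,83.0087) (closed)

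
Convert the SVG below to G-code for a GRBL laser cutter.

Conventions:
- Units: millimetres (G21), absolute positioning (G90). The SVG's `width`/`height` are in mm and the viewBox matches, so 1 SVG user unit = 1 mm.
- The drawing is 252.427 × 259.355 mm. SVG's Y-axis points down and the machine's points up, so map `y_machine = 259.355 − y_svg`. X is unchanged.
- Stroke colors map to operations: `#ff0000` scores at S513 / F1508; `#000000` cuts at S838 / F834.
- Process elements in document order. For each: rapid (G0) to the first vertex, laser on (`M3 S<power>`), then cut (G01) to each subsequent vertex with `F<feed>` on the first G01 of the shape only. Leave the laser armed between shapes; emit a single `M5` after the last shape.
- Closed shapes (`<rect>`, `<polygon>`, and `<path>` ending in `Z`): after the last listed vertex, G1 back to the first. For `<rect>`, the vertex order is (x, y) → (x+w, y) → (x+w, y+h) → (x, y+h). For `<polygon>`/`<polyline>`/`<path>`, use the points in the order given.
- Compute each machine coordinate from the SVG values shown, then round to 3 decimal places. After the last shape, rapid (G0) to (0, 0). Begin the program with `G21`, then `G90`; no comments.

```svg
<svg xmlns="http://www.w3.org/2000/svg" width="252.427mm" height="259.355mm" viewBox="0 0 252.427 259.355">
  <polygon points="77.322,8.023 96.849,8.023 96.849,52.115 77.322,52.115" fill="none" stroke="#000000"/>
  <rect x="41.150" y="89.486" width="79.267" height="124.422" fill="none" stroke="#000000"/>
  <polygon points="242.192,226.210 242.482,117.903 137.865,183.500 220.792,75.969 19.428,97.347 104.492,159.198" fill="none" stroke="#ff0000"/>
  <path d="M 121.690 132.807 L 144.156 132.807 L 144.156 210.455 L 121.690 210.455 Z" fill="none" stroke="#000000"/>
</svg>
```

G21
G90
G0 X77.322 Y251.332
M3 S838
G01 X96.849 Y251.332 F834
G01 X96.849 Y207.240
G01 X77.322 Y207.240
G01 X77.322 Y251.332
G0 X41.150 Y169.869
M3 S838
G01 X120.417 Y169.869 F834
G01 X120.417 Y45.447
G01 X41.150 Y45.447
G01 X41.150 Y169.869
G0 X242.192 Y33.145
M3 S513
G01 X242.482 Y141.452 F1508
G01 X137.865 Y75.855
G01 X220.792 Y183.386
G01 X19.428 Y162.008
G01 X104.492 Y100.157
G01 X242.192 Y33.145
G0 X121.690 Y126.548
M3 S838
G01 X144.156 Y126.548 F834
G01 X144.156 Y48.900
G01 X121.690 Y48.900
G01 X121.690 Y126.548
M5
G0 X0.000 Y0.000

viewBox `0 0 252.427 259.355` with mm width/height → 1 unit = 1 mm. Flip: y_m = 259.355 − y_svg.

**Shape 1** — `<polygon>` rectangle, stroke `#000000` → cut (S838, F834). Machine vertices: (77.322,251.332) → (96.849,251.332) → (96.849,207.240) → (77.322,207.240) → (77.322,251.332). Closed: final G1 returns to the first vertex.

**Shape 2** — `<rect>` rectangle, stroke `#000000` → cut (S838, F834). Machine vertices: (41.150,169.869) → (120.417,169.869) → (120.417,45.447) → (41.150,45.447) → (41.150,169.869). Closed: final G1 returns to the first vertex.

**Shape 3** — `<polygon>` closed polygon, stroke `#ff0000` → score (S513, F1508). Machine vertices: (242.192,33.145) → (242.482,141.452) → (137.865,75.855) → (220.792,183.386) → (19.428,162.008) → (104.492,100.157) → (242.192,33.145). Closed: final G1 returns to the first vertex.

**Shape 4** — `<path>` rectangle, stroke `#000000` → cut (S838, F834). Machine vertices: (121.690,126.548) → (144.156,126.548) → (144.156,48.900) → (121.690,48.900) → (121.690,126.548). Closed: final G1 returns to the first vertex.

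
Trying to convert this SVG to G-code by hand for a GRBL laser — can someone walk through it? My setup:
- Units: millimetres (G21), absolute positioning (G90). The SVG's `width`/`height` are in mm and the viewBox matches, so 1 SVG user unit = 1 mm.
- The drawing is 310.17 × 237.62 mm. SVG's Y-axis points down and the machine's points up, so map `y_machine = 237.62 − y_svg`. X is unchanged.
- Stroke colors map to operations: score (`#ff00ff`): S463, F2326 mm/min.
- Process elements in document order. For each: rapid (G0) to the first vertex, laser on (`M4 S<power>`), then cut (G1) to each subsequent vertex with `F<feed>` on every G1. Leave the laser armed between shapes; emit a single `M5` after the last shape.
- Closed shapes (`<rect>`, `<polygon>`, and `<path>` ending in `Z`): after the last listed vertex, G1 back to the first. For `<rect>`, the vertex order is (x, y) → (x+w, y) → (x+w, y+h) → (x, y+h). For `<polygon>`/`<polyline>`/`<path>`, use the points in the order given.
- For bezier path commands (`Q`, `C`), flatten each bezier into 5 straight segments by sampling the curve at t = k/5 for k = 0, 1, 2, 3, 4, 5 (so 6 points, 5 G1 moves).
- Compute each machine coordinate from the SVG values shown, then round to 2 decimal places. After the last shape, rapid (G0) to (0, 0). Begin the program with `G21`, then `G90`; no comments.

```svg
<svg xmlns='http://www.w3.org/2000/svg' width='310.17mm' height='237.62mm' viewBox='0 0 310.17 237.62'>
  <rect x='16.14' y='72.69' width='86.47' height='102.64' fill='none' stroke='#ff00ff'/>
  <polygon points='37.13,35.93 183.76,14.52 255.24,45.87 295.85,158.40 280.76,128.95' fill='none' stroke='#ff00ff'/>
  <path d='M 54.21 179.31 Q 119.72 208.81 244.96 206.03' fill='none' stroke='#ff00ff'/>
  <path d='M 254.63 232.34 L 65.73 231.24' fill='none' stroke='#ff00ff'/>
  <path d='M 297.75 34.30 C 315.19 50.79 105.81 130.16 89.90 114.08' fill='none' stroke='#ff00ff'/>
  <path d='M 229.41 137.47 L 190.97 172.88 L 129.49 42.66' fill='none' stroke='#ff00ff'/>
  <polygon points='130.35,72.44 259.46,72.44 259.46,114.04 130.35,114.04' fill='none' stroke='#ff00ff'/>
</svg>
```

1 u = 1 mm; y_m = 237.62 − y.

[1] `<rect>` rectangle, #ff00ff→score S463 F2326: (16.14,164.93) → (102.61,164.93) → (102.61,62.29) → (16.14,62.29) → (16.14,164.93) (closed)

[2] `<polygon>` closed polygon, #ff00ff→score S463 F2326: (37.13,201.69) → (183.76,223.10) → (255.24,191.75) → (295.85,79.22) → (280.76,108.67) → (37.13,201.69) (closed)

[3] `<path>` quadratic bezier, #ff00ff→score S463 F2326: (54.21,58.31) → (82.80,47.80) → (116.17,39.87) → (154.32,34.53) → (197.25,31.77) → (244.96,31.59)

[4] `<path>` line segment, #ff00ff→score S463 F2326: (254.63,5.28) → (65.73,6.38)

[5] `<path>` cubic bezier, #ff00ff→score S463 F2326: (297.75,203.32) → (284.36,187.15) → (236.70,163.48) → (174.96,139.93) → (119.30,124.08) → (89.90,123.54)

[6] `<path>` open polyline, #ff00ff→score S463 F2326: (229.41,100.15) → (190.97,64.74) → (129.49,194.96)

[7] `<polygon>` rectangle, #ff00ff→score S463 F2326: (130.35,165.18) → (259.46,165.18) → (259.46,123.58) → (130.35,123.58) → (130.35,165.18) (closed)

G21
G90
G0 X16.14 Y164.93
M4 S463
G1 X102.61 Y164.93 F2326
G1 X102.61 Y62.29 F2326
G1 X16.14 Y62.29 F2326
G1 X16.14 Y164.93 F2326
G0 X37.13 Y201.69
M4 S463
G1 X183.76 Y223.10 F2326
G1 X255.24 Y191.75 F2326
G1 X295.85 Y79.22 F2326
G1 X280.76 Y108.67 F2326
G1 X37.13 Y201.69 F2326
G0 X54.21 Y58.31
M4 S463
G1 X82.80 Y47.80 F2326
G1 X116.17 Y39.87 F2326
G1 X154.32 Y34.53 F2326
G1 X197.25 Y31.77 F2326
G1 X244.96 Y31.59 F2326
G0 X254.63 Y5.28
M4 S463
G1 X65.73 Y6.38 F2326
G0 X297.75 Y203.32
M4 S463
G1 X284.36 Y187.15 F2326
G1 X236.70 Y163.48 F2326
G1 X174.96 Y139.93 F2326
G1 X119.30 Y124.08 F2326
G1 X89.90 Y123.54 F2326
G0 X229.41 Y100.15
M4 S463
G1 X190.97 Y64.74 F2326
G1 X129.49 Y194.96 F2326
G0 X130.35 Y165.18
M4 S463
G1 X259.46 Y165.18 F2326
G1 X259.46 Y123.58 F2326
G1 X130.35 Y123.58 F2326
G1 X130.35 Y165.18 F2326
M5
G0 X0.00 Y0.00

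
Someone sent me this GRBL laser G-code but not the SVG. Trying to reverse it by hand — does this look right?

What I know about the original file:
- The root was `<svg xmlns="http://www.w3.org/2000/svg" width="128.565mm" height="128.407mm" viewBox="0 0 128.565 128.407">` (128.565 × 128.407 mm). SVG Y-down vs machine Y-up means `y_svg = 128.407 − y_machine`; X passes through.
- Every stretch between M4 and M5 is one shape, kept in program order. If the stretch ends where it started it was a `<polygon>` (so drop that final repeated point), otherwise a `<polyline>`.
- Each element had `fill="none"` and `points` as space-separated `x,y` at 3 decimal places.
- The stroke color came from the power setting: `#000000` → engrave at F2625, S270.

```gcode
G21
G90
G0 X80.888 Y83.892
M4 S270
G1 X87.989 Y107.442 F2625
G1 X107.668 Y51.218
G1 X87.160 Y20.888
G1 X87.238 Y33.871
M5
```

y_svg = 128.407 − y_m. Every run uses S270, so all elements get stroke `#000000` (engrave).

[1] open run; points: 80.888,44.515 87.989,20.965 107.668,77.189 87.160,107.519 87.238,94.536

<svg xmlns="http://www.w3.org/2000/svg" width="128.565mm" height="128.407mm" viewBox="0 0 128.565 128.407">
  <polyline points="80.888,44.515 87.989,20.965 107.668,77.189 87.160,107.519 87.238,94.536" fill="none" stroke="#000000"/>
</svg>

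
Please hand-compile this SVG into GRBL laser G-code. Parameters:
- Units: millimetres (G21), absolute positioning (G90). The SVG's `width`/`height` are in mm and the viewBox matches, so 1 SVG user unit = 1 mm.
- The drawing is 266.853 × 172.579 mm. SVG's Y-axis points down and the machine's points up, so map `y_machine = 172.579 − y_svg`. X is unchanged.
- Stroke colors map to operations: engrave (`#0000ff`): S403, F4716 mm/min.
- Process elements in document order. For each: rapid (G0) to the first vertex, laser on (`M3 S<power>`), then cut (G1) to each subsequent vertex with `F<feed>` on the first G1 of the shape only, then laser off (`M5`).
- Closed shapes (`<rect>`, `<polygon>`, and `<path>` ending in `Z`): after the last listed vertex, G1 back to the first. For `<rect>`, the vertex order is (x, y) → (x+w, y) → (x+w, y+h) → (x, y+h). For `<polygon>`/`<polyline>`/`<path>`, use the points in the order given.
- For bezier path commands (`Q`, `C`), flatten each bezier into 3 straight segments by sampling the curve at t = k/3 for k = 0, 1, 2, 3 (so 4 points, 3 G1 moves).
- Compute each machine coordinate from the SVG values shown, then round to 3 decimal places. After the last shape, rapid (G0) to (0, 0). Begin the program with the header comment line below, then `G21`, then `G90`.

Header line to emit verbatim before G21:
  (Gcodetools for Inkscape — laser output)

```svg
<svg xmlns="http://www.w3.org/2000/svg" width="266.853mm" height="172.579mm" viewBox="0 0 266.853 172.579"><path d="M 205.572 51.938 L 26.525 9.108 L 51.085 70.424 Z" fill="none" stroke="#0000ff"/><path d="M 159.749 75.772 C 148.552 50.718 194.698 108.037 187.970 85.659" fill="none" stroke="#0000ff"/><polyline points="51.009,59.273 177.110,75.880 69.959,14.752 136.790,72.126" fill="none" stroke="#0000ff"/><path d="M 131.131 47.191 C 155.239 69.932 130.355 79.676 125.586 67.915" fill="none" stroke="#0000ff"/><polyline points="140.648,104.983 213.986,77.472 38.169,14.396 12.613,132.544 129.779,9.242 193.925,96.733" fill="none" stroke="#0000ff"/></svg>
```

(Gcodetools for Inkscape — laser output)
G21
G90
G0 X205.572 Y120.641
M3 S403
G1 X26.525 Y163.471 F4716
G1 X51.085 Y102.155
G1 X205.572 Y120.641
M5
G0 X159.749 Y96.807
M3 S403
G1 X163.584 Y100.406 F4716
G1 X181.155 Y85.105
G1 X187.970 Y86.920
M5
G0 X51.009 Y113.306
M3 S403
G1 X177.110 Y96.699 F4716
G1 X69.959 Y157.827
G1 X136.790 Y100.453
M5
G0 X131.131 Y125.388
M3 S403
G1 X141.468 Y107.294 F4716
G1 X134.500 Y99.756
G1 X125.586 Y104.664
M5
G0 X140.648 Y67.596
M3 S403
G1 X213.986 Y95.107 F4716
G1 X38.169 Y158.183
G1 X12.613 Y40.035
G1 X129.779 Y163.337
G1 X193.925 Y75.846
M5
G0 X0.000 Y0.000

viewBox `0 0 266.853 172.579` with mm width/height → 1 unit = 1 mm. Flip: y_m = 172.579 − y_svg.

**Shape 1** — `<path>` closed polygon, stroke `#0000ff` → engrave (S403, F4716). Machine vertices: (205.572,120.641) → (26.525,163.471) → (51.085,102.155) → (205.572,120.641). Closed: final G1 returns to the first vertex.

**Shape 2** — `<path>` cubic bezier, stroke `#0000ff` → engrave (S403, F4716). Control points (SVG): P0=(159.749,75.772), P1=(148.552,50.718), P2=(194.698,108.037), P3=(187.970,85.659); sampled at t=k/3. Machine vertices: (159.749,96.807) → (163.584,100.406) → (181.155,85.105) → (187.970,86.920). Open path.

**Shape 3** — `<polyline>` open polyline, stroke `#0000ff` → engrave (S403, F4716). Machine vertices: (51.009,113.306) → (177.110,96.699) → (69.959,157.827) → (136.790,100.453). Open path.

**Shape 4** — `<path>` cubic bezier, stroke `#0000ff` → engrave (S403, F4716). Control points (SVG): P0=(131.131,47.191), P1=(155.239,69.932), P2=(130.355,79.676), P3=(125.586,67.915); sampled at t=k/3. Machine vertices: (131.131,125.388) → (141.468,107.294) → (134.500,99.756) → (125.586,104.664). Open path.

**Shape 5** — `<polyline>` open polyline, stroke `#0000ff` → engrave (S403, F4716). Machine vertices: (140.648,67.596) → (213.986,95.107) → (38.169,158.183) → (12.613,40.035) → (129.779,163.337) → (193.925,75.846). Open path.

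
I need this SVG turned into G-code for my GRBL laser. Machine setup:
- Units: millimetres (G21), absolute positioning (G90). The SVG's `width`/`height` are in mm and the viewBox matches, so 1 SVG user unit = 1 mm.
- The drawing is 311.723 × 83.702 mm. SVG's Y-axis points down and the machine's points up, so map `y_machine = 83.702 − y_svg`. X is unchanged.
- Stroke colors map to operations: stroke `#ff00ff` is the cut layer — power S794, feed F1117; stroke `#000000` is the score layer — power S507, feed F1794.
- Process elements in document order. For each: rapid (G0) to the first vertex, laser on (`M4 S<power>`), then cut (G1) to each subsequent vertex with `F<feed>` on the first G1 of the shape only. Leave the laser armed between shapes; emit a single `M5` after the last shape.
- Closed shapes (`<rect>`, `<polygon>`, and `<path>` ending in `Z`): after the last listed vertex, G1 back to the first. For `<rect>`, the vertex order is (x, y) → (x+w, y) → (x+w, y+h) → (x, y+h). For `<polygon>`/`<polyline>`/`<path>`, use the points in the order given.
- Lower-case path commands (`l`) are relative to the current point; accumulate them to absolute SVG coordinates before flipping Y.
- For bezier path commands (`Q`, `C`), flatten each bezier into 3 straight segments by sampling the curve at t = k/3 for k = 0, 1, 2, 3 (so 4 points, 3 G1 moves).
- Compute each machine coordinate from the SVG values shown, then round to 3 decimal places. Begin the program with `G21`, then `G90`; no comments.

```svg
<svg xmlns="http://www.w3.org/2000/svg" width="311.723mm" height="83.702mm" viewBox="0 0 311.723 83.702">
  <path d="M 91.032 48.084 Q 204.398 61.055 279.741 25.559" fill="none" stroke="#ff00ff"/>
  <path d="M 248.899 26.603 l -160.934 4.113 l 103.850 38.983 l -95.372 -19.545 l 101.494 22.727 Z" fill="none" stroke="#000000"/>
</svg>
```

G21
G90
G0 X91.032 Y35.618
M4 S794
G1 X162.385 Y32.356 F1117
G1 X225.288 Y39.864
G1 X279.741 Y58.143
G0 X248.899 Y57.099
M4 S507
G1 X87.965 Y52.986 F1794
G1 X191.815 Y14.003
G1 X96.443 Y33.548
G1 X197.937 Y10.821
G1 X248.899 Y57.099
M5

1 u = 1 mm; y_m = 83.702 − y.

[1] `<path>` quadratic bezier, #ff00ff→cut S794 F1117: (91.032,35.618) → (162.385,32.356) → (225.288,39.864) → (279.741,58.143)

[2] `<path>` closed polygon, #000000→score S507 F1794: (248.899,57.099) → (87.965,52.986) → (191.815,14.003) → (96.443,33.548) → (197.937,10.821) → (248.899,57.099) (closed)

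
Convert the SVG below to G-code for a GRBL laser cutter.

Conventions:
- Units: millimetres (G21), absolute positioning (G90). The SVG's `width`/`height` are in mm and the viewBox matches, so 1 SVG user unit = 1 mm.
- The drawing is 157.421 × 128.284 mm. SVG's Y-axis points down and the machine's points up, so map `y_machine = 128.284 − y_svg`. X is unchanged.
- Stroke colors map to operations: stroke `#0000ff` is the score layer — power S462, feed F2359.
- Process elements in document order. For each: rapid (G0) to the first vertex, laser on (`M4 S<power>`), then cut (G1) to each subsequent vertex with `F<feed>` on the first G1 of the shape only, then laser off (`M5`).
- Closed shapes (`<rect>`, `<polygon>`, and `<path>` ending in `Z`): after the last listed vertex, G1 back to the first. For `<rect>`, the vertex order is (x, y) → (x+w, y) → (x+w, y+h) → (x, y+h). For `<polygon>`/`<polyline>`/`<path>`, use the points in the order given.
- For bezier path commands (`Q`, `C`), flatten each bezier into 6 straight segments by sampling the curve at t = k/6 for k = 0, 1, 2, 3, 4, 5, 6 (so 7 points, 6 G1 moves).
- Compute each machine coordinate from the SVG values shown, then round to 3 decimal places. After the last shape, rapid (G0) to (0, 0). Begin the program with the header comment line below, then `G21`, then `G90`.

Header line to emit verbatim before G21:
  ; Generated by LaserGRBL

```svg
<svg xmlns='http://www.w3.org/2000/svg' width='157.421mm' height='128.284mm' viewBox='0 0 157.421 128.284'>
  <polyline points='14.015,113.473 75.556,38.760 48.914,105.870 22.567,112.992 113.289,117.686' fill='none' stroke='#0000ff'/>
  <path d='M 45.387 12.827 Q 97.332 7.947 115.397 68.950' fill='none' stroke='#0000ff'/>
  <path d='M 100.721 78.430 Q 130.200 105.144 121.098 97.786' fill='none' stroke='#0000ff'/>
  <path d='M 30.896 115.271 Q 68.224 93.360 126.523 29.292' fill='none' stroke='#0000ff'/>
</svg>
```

; Generated by LaserGRBL
G21
G90
G0 X14.015 Y14.811
M4 S462
G1 X75.556 Y89.524 F2359
G1 X48.914 Y22.414
G1 X22.567 Y15.292
G1 X113.289 Y10.598
M5
G0 X45.387 Y115.457
M4 S462
G1 X61.761 Y115.254 F2359
G1 X76.253 Y111.390
G1 X88.862 Y103.866
G1 X99.589 Y92.682
G1 X108.434 Y77.838
G1 X115.397 Y59.334
M5
G0 X100.721 Y49.854
M4 S462
G1 X109.476 Y41.896 F2359
G1 X116.087 Y35.830
G1 X120.555 Y31.658
G1 X122.879 Y29.378
G1 X123.060 Y28.992
G1 X121.098 Y30.498
M5
G0 X30.896 Y13.013
M4 S462
G1 X43.921 Y21.488 F2359
G1 X58.111 Y32.304
G1 X73.467 Y45.463
G1 X89.987 Y60.964
G1 X107.673 Y78.807
G1 X126.523 Y98.992
M5
G0 X0.000 Y0.000

1 u = 1 mm; y_m = 128.284 − y.

[1] `<polyline>` open polyline, #0000ff→score S462 F2359: (14.015,14.811) → (75.556,89.524) → (48.914,22.414) → (22.567,15.292) → (113.289,10.598)

[2] `<path>` quadratic bezier, #0000ff→score S462 F2359: (45.387,115.457) → (61.761,115.254) → (76.253,111.390) → (88.862,103.866) → (99.589,92.682) → (108.434,77.838) → (115.397,59.334)

[3] `<path>` quadratic bezier, #0000ff→score S462 F2359: (100.721,49.854) → (109.476,41.896) → (116.087,35.830) → (120.555,31.658) → (122.879,29.378) → (123.060,28.992) → (121.098,30.498)

[4] `<path>` quadratic bezier, #0000ff→score S462 F2359: (30.896,13.013) → (43.921,21.488) → (58.111,32.304) → (73.467,45.463) → (89.987,60.964) → (107.673,78.807) → (126.523,98.992)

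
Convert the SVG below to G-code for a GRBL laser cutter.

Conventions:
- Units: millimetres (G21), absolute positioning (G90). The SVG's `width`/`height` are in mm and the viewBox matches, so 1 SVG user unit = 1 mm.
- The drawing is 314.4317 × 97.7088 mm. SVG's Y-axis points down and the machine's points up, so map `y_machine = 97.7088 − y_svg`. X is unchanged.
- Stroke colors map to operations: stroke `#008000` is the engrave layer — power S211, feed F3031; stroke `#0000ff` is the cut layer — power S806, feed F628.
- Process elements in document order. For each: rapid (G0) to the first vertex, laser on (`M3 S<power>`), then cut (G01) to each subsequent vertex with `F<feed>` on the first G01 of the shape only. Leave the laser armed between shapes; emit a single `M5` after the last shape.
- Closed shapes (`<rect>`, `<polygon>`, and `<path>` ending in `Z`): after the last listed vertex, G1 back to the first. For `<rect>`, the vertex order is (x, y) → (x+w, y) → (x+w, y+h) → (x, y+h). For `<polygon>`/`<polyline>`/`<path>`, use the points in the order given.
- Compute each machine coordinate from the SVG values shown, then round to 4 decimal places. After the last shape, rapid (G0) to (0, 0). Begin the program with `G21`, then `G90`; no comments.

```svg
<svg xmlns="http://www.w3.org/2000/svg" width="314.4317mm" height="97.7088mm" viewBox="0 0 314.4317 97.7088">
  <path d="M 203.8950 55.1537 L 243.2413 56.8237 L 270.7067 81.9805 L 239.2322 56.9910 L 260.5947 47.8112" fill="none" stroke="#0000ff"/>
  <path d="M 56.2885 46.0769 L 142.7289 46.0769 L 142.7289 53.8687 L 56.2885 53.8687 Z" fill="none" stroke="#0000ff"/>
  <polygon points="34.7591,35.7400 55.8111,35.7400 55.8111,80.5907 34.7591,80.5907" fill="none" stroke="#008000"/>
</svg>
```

G21
G90
G0 X203.8950 Y42.5551
M3 S806
G01 X243.2413 Y40.8851 F628
G01 X270.7067 Y15.7283
G01 X239.2322 Y40.7178
G01 X260.5947 Y49.8976
G0 X56.2885 Y51.6319
M3 S806
G01 X142.7289 Y51.6319 F628
G01 X142.7289 Y43.8401
G01 X56.2885 Y43.8401
G01 X56.2885 Y51.6319
G0 X34.7591 Y61.9688
M3 S211
G01 X55.8111 Y61.9688 F3031
G01 X55.8111 Y17.1181
G01 X34.7591 Y17.1181
G01 X34.7591 Y61.9688
M5
G0 X0.0000 Y0.0000

viewBox `0 0 314.4317 97.7088` with mm width/height → 1 unit = 1 mm. Flip: y_m = 97.7088 − y_svg.

**Shape 1** — `<path>` open polyline, stroke `#0000ff` → cut (S806, F628). Machine vertices: (203.8950,42.5551) → (243.2413,40.8851) → (270.7067,15.7283) → (239.2322,40.7178) → (260.5947,49.8976). Open path.

**Shape 2** — `<path>` rectangle, stroke `#0000ff` → cut (S806, F628). Machine vertices: (56.2885,51.6319) → (142.7289,51.6319) → (142.7289,43.8401) → (56.2885,43.8401) → (56.2885,51.6319). Closed: final G1 returns to the first vertex.

**Shape 3** — `<polygon>` rectangle, stroke `#008000` → engrave (S211, F3031). Machine vertices: (34.7591,61.9688) → (55.8111,61.9688) → (55.8111,17.1181) → (34.7591,17.1181) → (34.7591,61.9688). Closed: final G1 returns to the first vertex.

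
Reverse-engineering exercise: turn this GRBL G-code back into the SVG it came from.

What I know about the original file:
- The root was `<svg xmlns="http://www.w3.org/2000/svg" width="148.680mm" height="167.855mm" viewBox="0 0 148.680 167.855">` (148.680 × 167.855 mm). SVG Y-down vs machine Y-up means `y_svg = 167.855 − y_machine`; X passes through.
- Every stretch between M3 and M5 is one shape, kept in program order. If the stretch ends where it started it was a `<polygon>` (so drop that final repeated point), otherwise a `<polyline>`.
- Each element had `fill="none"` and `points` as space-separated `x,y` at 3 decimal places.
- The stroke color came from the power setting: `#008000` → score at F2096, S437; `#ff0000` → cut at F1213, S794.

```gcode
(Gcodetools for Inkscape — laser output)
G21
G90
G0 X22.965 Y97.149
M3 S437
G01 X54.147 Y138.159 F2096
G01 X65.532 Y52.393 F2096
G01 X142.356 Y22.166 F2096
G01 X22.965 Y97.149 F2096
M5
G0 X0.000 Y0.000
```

y_svg = 167.855 − y_m. Every run uses S437, so all elements get stroke `#008000` (score).

[1] closed run; points: 22.965,70.706 54.147,29.696 65.532,115.462 142.356,145.689

<svg xmlns="http://www.w3.org/2000/svg" width="148.680mm" height="167.855mm" viewBox="0 0 148.680 167.855">
  <polygon points="22.965,70.706 54.147,29.696 65.532,115.462 142.356,145.689" fill="none" stroke="#008000"/>
</svg>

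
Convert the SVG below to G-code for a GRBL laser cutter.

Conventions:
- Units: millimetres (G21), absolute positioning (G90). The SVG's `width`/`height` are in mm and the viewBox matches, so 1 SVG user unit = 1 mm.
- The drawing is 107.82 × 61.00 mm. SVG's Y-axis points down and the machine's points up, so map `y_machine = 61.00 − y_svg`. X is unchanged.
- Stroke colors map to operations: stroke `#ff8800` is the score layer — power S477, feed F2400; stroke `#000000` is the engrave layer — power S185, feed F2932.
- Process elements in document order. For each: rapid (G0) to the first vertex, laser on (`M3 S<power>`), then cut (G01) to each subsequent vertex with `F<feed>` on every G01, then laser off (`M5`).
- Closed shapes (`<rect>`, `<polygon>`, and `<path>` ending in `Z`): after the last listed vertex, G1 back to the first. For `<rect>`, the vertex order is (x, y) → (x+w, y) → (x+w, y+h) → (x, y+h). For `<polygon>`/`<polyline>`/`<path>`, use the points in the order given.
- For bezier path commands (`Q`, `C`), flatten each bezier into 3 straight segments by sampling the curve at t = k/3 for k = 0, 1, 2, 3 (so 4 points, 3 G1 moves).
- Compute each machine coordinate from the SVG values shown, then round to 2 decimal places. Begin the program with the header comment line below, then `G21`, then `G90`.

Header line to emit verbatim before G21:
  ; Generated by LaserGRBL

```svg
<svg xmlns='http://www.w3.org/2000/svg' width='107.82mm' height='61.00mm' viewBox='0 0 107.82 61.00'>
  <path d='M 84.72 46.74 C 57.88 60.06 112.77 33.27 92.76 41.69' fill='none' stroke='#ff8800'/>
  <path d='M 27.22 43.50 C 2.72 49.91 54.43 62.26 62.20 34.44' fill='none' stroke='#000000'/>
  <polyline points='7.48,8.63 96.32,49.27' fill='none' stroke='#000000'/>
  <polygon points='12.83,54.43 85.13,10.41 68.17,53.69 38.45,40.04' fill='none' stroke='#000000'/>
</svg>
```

viewBox `0 0 107.82 61.00` with mm width/height → 1 unit = 1 mm. Flip: y_m = 61.00 − y_svg.

**Shape 1** — `<path>` cubic bezier, stroke `#ff8800` → score (S477, F2400). Control points (SVG): P0=(84.72,46.74), P1=(57.88,60.06), P2=(112.77,33.27), P3=(92.76,41.69); sampled at t=k/3. Machine vertices: (84.72,14.26) → (79.32,11.52) → (93.60,18.78) → (92.76,19.31). Open path.

**Shape 2** — `<path>` cubic bezier, stroke `#000000` → engrave (S185, F2932). Control points (SVG): P0=(27.22,43.50), P1=(2.72,49.91), P2=(54.43,62.26), P3=(62.20,34.44); sampled at t=k/3. Machine vertices: (27.22,17.50) → (23.67,10.82) → (44.23,10.42) → (62.20,26.56). Open path.

**Shape 3** — `<polyline>` line segment, stroke `#000000` → engrave (S185, F2932). Machine vertices: (7.48,52.37) → (96.32,11.73). Open path.

**Shape 4** — `<polygon>` closed polygon, stroke `#000000` → engrave (S185, F2932). Machine vertices: (12.83,6.57) → (85.13,50.59) → (68.17,7.31) → (38.45,20.96) → (12.83,6.57). Closed: final G1 returns to the first vertex.

; Generated by LaserGRBL
G21
G90
G0 X84.72 Y14.26
M3 S477
G01 X79.32 Y11.52 F2400
G01 X93.60 Y18.78 F2400
G01 X92.76 Y19.31 F2400
M5
G0 X27.22 Y17.50
M3 S185
G01 X23.67 Y10.82 F2932
G01 X44.23 Y10.42 F2932
G01 X62.20 Y26.56 F2932
M5
G0 X7.48 Y52.37
M3 S185
G01 X96.32 Y11.73 F2932
M5
G0 X12.83 Y6.57
M3 S185
G01 X85.13 Y50.59 F2932
G01 X68.17 Y7.31 F2932
G01 X38.45 Y20.96 F2932
G01 X12.83 Y6.57 F2932
M5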